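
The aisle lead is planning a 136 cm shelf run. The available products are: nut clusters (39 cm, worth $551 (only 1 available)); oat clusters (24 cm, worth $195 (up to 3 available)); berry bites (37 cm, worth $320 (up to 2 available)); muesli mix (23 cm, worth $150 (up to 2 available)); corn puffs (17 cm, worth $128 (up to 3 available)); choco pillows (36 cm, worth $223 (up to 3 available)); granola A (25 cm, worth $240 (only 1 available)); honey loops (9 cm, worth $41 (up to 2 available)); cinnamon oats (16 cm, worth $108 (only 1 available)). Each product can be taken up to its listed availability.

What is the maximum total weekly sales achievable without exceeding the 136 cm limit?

Taking the top-ratio products first gives nut clusters + oat clusters + berry bites + granola A + honey loops for 1347 (134 cm).
The 46 cm tied up in berry bites and honey loops is better spent on 2×oat clusters — total rises to 1376 (136 cm).
Every other selection either busts 136 cm or exceeds an availability limit or fails to beat 1376.

1376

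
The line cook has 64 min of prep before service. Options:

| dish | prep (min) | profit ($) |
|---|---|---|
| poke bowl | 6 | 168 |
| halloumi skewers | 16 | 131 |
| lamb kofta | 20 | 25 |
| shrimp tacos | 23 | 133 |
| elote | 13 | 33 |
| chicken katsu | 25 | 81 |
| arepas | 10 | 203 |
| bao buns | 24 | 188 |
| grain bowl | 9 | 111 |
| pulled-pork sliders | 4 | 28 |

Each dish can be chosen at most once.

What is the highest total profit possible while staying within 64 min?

Filling by ratio: poke bowl + halloumi skewers + elote + arepas + grain bowl + pulled-pork sliders for 674, with 6 min left unused.
The 17 min tied up in elote and pulled-pork sliders is better spent on shrimp tacos — total rises to 746 (64 min).

746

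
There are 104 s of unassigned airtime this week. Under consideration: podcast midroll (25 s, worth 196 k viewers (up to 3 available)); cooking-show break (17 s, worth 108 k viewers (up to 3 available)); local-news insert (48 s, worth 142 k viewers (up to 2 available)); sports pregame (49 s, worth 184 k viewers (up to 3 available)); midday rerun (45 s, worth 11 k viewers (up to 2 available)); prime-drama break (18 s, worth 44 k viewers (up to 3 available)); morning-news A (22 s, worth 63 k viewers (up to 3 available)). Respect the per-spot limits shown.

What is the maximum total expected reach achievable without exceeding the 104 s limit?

716

A density-first pass picks 3×podcast midroll + cooking-show break — 696 at 92 s.
Replace podcast midroll with 2×cooking-show break: the trade gains 20 net, giving 716 at 101 s.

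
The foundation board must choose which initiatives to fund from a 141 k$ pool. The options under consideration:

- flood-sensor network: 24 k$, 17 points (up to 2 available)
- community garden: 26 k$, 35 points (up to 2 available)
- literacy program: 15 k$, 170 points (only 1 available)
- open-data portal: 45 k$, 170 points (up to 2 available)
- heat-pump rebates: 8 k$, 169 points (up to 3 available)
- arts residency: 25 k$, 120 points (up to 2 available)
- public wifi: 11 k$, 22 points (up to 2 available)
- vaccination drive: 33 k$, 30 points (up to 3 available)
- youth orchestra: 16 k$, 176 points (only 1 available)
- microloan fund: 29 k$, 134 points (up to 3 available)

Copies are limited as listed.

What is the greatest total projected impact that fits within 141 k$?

1241

Taking the top-ratio projects first gives literacy program + 3×heat-pump rebates + 2×arts residency + youth orchestra + microloan fund for 1227 (134 k$).
Replace arts residency with microloan fund: the trade gains 14 net, giving 1241 at 138 k$.
Nothing else within 141 k$ beats 1241.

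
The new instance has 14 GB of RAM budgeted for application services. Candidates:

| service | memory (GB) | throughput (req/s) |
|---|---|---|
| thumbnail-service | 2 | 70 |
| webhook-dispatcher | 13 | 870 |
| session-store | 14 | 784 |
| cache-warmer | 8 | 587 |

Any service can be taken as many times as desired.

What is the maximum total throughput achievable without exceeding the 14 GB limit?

870

By throughput per GB: cache-warmer 73.38, webhook-dispatcher 66.92, session-store 56.00 lead.
A density-first pass picks 3×thumbnail-service + cache-warmer — 797 at 14 GB.
Replace 3×thumbnail-service and cache-warmer with webhook-dispatcher: the trade gains 73 net, giving 870 at 13 GB.
Nothing else within 14 GB beats 870.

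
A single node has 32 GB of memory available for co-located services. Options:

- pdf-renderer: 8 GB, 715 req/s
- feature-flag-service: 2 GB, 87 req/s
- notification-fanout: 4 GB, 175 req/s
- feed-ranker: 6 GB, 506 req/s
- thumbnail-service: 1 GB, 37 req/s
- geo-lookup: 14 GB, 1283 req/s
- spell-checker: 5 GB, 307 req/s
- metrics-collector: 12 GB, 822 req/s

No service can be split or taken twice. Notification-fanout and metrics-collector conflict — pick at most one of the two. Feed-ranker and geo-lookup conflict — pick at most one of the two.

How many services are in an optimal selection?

The maximum throughput within 32 GB is 2517.
One optimal bundle: pdf-renderer + notification-fanout + thumbnail-service + geo-lookup + spell-checker (32 GB).
Every optimal selection uses 5 services.

5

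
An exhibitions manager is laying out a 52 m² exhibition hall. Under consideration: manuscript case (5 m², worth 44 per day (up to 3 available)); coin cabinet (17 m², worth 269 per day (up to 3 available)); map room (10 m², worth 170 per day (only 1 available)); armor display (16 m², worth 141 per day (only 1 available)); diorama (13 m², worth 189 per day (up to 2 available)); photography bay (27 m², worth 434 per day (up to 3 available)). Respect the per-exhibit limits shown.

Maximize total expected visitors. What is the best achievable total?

By expected visitors per m²: map room 17.00, photography bay 16.07, coin cabinet 15.82 lead.
The ratio heuristic lands on map room + diorama + photography bay (793) but leaves 2 m² idle.
Dropping map room and diorama and photography bay frees 50 m²; slotting in 3×coin cabinet (51 m²) lifts the total to 807 at 51 m².
Nothing else within 52 m² beats 807.

807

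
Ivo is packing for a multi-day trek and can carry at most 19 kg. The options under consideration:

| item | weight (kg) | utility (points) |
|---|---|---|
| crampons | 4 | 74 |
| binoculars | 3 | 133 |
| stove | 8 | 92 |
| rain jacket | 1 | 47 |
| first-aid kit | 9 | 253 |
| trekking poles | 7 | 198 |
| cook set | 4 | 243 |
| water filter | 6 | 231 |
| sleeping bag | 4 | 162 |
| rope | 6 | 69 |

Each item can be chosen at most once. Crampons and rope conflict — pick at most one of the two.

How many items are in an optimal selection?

5

The maximum utility within 19 kg is 816.
binoculars + rain jacket + cook set + water filter + sleeping bag hits 816 at 18 kg.
All optima have 5 items.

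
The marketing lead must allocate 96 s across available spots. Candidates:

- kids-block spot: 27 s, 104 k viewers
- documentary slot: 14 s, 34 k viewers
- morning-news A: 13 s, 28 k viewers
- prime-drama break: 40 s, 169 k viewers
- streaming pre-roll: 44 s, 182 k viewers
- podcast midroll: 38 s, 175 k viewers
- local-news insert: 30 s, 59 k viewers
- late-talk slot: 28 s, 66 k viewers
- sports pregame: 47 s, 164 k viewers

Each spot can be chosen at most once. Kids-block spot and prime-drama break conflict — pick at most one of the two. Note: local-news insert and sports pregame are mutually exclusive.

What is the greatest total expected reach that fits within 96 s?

391

By expected reach per s: podcast midroll 4.61, prime-drama break 4.22, streaming pre-roll 4.14, kids-block spot 3.85 lead.
The ratio heuristic lands on documentary slot + prime-drama break + podcast midroll (378) but leaves 4 s idle.
Replace prime-drama break with streaming pre-roll: the trade gains 13 net, giving 391 at 96 s.
Every other selection either busts 96 s or breaks a pairing rule or fails to beat 391.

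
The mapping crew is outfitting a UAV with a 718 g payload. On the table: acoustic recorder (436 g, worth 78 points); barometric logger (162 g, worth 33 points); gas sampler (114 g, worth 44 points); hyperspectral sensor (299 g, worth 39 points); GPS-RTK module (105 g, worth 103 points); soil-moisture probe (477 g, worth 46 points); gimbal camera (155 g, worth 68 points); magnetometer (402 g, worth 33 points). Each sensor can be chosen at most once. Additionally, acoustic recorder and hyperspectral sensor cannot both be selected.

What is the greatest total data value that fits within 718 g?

254

Taking the top-ratio sensors first gives barometric logger + gas sampler + GPS-RTK module + gimbal camera for 248 (536 g).
Replace barometric logger with hyperspectral sensor: the trade gains 6 net, giving 254 at 673 g.
Every other selection either busts 718 g or breaks a pairing rule or fails to beat 254.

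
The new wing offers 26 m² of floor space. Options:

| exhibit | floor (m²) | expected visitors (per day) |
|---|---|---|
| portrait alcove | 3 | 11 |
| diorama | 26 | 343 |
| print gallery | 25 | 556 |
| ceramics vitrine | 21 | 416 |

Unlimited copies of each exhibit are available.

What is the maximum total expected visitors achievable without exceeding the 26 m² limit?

Density check — print gallery 22.24, ceramics vitrine 19.81, diorama 13.19 are the best per m².
The ratio ordering already packs tightly: print gallery, 25 m², 556.
No other feasible combination exceeds 556.

556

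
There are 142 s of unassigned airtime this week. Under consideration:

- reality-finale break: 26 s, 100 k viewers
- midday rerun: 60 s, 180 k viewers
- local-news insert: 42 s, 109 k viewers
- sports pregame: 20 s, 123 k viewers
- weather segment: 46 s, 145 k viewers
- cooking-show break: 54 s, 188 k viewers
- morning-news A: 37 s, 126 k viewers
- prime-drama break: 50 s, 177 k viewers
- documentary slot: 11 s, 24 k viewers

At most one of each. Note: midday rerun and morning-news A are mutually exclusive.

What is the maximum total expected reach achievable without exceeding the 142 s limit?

545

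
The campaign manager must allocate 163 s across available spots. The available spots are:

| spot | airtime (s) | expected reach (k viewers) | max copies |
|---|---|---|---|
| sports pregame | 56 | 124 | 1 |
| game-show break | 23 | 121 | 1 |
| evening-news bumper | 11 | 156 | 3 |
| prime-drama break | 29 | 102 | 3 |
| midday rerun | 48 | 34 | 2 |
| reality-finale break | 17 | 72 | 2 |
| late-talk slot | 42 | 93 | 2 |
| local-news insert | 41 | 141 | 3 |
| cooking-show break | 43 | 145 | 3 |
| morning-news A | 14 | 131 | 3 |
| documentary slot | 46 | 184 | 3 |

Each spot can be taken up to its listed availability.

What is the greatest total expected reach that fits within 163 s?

1238

A density-first pass picks game-show break + 3×evening-news bumper + prime-drama break + 2×reality-finale break + 3×morning-news A — 1228 at 161 s.
Dropping prime-drama break and reality-finale break frees 46 s; slotting in documentary slot (46 s) lifts the total to 1238 at 161 s.
No other feasible combination exceeds 1238.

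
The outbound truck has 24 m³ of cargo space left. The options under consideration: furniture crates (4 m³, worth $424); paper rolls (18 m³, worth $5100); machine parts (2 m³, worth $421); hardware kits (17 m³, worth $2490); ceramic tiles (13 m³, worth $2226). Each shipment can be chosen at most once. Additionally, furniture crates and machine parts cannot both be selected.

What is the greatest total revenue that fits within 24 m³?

5524

Furniture crates + paper rolls uses 22 of the 24 m³ and totals 5524.
The closest alternative, paper rolls + machine parts, reaches only 5521.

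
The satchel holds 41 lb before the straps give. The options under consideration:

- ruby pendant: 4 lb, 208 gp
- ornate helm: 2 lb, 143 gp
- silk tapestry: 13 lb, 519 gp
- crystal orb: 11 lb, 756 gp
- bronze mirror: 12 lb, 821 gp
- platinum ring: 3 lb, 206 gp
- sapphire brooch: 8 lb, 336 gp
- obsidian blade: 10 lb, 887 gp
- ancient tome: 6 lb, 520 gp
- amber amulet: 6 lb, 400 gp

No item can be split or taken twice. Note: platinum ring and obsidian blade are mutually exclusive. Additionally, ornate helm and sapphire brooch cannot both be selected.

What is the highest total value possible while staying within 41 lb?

3127

By value per lb: obsidian blade 88.70, ancient tome 86.67, ornate helm 71.50, crystal orb 68.73 lead.
Taking ornate helm + crystal orb + bronze mirror + obsidian blade + ancient tome: 41 lb used, 3127 in value.
Next best is ornate helm + crystal orb + bronze mirror + obsidian blade + amber amulet at 3007 (41 lb) — short by 120.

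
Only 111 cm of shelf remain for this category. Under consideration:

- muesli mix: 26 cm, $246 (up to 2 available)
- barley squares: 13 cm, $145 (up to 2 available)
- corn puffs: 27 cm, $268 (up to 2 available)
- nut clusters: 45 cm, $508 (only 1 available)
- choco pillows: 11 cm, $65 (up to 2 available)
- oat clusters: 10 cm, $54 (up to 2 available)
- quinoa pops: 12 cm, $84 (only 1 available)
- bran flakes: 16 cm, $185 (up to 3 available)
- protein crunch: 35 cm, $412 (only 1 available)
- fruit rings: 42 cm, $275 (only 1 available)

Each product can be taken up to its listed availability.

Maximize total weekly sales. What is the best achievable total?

1257

Taking 2×barley squares + 3×bran flakes + protein crunch: 109 cm used, 1257 in weekly sales.
Nothing else within 111 cm beats 1257.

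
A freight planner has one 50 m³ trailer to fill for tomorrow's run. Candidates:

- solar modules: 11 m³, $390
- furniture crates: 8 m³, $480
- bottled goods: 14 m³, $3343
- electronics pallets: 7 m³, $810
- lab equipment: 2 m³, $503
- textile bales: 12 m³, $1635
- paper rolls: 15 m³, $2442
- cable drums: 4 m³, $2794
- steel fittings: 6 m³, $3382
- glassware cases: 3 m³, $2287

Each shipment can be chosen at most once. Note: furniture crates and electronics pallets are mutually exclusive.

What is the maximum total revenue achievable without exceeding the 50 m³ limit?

15058

The ratio heuristic lands on bottled goods + lab equipment + paper rolls + cable drums + steel fittings + glassware cases (14751) but leaves 6 m³ idle.
Dropping lab equipment frees 2 m³; slotting in electronics pallets (7 m³) lifts the total to 15058 at 49 m³.
Next best is bottled goods + electronics pallets + lab equipment + textile bales + cable drums + steel fittings + glassware cases at 14754 (48 m³) — short by 304.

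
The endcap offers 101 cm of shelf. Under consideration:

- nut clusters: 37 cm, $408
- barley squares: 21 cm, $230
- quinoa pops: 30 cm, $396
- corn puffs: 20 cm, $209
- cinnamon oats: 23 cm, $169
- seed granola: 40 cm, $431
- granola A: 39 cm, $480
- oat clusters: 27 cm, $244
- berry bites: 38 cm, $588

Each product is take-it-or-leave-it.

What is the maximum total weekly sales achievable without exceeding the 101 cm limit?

1298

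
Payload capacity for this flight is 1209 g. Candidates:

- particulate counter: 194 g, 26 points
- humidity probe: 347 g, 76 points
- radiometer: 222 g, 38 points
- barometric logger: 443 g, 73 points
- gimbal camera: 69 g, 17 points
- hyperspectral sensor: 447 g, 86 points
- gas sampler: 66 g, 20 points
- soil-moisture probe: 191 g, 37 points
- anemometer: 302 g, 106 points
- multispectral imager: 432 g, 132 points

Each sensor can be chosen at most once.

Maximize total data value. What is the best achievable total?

334

Taking the top-ratio sensors first gives gimbal camera + gas sampler + soil-moisture probe + anemometer + multispectral imager for 312 (1060 g).
Dropping gimbal camera and soil-moisture probe frees 260 g; slotting in humidity probe (347 g) lifts the total to 334 at 1147 g.
The spare 62 g is too small for any remaining sensor, and no exchange beats 334.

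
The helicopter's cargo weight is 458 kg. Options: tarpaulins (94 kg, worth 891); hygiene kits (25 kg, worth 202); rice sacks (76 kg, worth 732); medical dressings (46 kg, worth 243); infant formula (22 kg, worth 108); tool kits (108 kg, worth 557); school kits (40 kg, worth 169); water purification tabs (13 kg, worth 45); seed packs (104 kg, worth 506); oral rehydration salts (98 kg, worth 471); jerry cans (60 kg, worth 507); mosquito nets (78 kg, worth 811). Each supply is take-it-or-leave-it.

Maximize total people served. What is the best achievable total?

The ratio heuristic lands on tarpaulins + hygiene kits + rice sacks + medical dressings + infant formula + school kits + water purification tabs + jerry cans + mosquito nets (3708) but leaves 4 kg idle.
The 108 kg tied up in medical dressings and infant formula and school kits is better spent on tool kits — total rises to 3745 (454 kg).
The closest alternative, tarpaulins + hygiene kits + rice sacks + infant formula + oral rehydration salts + jerry cans + mosquito nets, reaches only 3722.

3745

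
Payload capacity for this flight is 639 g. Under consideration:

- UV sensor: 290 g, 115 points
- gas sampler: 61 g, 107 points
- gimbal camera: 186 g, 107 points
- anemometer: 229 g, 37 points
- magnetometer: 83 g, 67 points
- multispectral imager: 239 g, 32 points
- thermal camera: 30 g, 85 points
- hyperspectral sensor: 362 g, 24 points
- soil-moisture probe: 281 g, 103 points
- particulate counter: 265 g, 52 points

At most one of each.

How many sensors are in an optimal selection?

5

Best achievable data value is 418.
gas sampler + gimbal camera + magnetometer + thermal camera + particulate counter hits 418 at 625 g.
Every optimal selection uses 5 sensors.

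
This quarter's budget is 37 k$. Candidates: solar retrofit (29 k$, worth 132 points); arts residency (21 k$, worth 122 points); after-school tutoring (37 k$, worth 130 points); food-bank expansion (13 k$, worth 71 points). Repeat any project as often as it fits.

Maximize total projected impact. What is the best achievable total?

The ratio ordering already packs tightly: arts residency + food-bank expansion, 34 k$, 193.
The spare 3 k$ is too small for any remaining project, and no exchange beats 193.

193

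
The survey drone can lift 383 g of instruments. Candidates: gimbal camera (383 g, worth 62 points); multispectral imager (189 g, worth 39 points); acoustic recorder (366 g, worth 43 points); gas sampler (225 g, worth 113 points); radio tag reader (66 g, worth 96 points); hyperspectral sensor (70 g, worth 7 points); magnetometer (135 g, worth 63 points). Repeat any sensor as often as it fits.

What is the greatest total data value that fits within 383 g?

480

Taking 5×radio tag reader: 330 g used, 480 in data value.
Nothing else within 383 g beats 480.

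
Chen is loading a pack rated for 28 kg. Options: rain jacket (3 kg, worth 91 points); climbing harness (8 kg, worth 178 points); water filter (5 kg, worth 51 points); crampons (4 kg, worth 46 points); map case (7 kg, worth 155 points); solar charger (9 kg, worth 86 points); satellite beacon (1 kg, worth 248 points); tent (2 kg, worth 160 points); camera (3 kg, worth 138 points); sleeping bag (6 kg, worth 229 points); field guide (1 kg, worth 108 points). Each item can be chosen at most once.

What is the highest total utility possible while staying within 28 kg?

1216

Ranking by ratio (utility/kg): satellite beacon 248.00, field guide 108.00, tent 80.00.
Greedy by ratio would take rain jacket + climbing harness + crampons + satellite beacon + tent + camera + sleeping bag + field guide: 28 kg used, total 1198.
The 7 kg tied up in rain jacket and crampons is better spent on map case — total rises to 1216 (28 kg).
Runner-up rain jacket + climbing harness + crampons + satellite beacon + tent + camera + sleeping bag + field guide tops out at 1198.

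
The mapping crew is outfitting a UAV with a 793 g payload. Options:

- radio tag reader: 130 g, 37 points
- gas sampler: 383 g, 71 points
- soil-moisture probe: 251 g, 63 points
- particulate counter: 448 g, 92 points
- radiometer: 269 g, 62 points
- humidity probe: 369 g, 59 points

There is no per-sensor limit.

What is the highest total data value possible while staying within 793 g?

6×radio tag reader uses 780 of the 793 g and totals 222.
Every other selection either busts 793 g or fails to beat 222.

222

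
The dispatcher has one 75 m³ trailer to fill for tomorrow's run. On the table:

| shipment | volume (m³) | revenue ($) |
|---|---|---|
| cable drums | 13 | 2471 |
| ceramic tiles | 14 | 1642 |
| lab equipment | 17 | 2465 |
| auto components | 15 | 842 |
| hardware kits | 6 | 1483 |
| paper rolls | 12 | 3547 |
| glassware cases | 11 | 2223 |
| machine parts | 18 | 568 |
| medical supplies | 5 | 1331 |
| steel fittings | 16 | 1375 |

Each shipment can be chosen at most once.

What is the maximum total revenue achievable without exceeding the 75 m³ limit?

The ratio heuristic lands on cable drums + lab equipment + hardware kits + paper rolls + glassware cases + medical supplies (13520) but leaves 11 m³ idle.
The 5 m³ tied up in medical supplies is better spent on ceramic tiles — total rises to 13831 (73 m³).
That's the maximum — no swap from here does better than 13831.

13831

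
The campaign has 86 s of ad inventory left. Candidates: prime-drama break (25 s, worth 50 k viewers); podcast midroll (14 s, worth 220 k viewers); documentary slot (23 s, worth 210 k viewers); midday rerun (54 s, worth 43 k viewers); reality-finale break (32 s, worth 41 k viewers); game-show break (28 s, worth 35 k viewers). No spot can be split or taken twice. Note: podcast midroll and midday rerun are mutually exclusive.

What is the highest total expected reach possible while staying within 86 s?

Ranking by ratio (expected reach/s): podcast midroll 15.71, documentary slot 9.13, prime-drama break 2.00, reality-finale break 1.28.
Taking prime-drama break + podcast midroll + documentary slot: 62 s used, 480 in expected reach.
The spare 24 s is too small for any remaining spot, and no feasible exchange beats 480.

480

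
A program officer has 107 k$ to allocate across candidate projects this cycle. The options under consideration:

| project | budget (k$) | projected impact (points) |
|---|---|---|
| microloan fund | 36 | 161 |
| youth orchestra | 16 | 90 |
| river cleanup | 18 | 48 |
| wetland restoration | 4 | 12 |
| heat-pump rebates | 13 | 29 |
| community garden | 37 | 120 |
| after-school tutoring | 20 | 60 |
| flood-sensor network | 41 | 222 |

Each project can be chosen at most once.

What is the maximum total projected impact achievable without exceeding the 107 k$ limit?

By projected impact per k$: youth orchestra 5.62, flood-sensor network 5.41, microloan fund 4.47, community garden 3.24 lead.
Filling by ratio: microloan fund + youth orchestra + wetland restoration + flood-sensor network for 485, with 10 k$ left unused.
The 4 k$ tied up in wetland restoration is better spent on heat-pump rebates — total rises to 502 (106 k$).
Next best is microloan fund + youth orchestra + wetland restoration + flood-sensor network at 485 (97 k$) — short by 17.

502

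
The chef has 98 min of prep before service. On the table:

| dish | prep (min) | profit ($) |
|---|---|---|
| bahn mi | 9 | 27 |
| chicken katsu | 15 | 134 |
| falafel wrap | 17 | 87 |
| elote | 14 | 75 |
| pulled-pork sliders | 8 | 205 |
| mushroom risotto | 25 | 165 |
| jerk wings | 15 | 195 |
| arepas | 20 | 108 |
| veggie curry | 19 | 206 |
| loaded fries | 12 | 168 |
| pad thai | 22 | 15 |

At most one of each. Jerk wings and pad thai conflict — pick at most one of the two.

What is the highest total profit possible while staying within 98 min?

1073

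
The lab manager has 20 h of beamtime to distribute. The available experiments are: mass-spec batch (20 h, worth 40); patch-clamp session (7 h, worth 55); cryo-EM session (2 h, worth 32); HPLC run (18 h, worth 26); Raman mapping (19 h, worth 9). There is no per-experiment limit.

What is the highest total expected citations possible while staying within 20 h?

320

Best packing: 10×cryo-EM session — 20 h, 320 total.
That's the maximum — no swap from here does better than 320.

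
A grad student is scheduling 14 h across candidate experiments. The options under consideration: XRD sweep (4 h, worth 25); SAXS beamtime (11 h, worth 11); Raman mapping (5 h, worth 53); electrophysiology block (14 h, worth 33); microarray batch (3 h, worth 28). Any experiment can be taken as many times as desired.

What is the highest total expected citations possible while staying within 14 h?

The ratio heuristic lands on 2×Raman mapping + microarray batch (134) but leaves 1 h idle.
Dropping Raman mapping frees 5 h; slotting in 2×microarray batch (6 h) lifts the total to 137 at 14 h.
Nothing else within 14 h beats 137.

137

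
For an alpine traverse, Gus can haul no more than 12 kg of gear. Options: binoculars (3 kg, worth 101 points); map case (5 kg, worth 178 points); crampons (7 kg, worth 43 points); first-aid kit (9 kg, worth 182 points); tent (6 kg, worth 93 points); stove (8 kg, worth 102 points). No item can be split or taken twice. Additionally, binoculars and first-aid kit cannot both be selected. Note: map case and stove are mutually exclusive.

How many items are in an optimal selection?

The maximum utility within 12 kg is 279.
For example binoculars + map case achieves it, using 8 kg.
Every optimal selection uses 2 items.

2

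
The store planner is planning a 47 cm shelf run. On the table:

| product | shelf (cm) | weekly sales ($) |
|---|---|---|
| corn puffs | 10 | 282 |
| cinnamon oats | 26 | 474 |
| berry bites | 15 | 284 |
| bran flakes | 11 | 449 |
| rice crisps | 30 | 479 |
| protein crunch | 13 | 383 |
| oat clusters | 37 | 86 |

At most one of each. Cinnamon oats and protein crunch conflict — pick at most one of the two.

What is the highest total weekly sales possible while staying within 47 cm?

Taking the top-ratio products first gives corn puffs + bran flakes + protein crunch for 1114 (34 cm).
Dropping protein crunch frees 13 cm; slotting in cinnamon oats (26 cm) lifts the total to 1205 at 47 cm.

1205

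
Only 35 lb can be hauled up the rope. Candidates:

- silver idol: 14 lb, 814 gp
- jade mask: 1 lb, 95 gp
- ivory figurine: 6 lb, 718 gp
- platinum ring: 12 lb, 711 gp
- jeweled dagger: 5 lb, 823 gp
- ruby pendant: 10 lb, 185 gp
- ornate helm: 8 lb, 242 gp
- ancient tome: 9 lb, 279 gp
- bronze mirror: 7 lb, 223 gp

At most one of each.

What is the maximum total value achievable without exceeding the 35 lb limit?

The ratio heuristic lands on jade mask + ivory figurine + platinum ring + jeweled dagger + bronze mirror (2570) but leaves 4 lb idle.
The 19 lb tied up in platinum ring and bronze mirror is better spent on silver idol + ancient tome — total rises to 2729 (35 lb).

2729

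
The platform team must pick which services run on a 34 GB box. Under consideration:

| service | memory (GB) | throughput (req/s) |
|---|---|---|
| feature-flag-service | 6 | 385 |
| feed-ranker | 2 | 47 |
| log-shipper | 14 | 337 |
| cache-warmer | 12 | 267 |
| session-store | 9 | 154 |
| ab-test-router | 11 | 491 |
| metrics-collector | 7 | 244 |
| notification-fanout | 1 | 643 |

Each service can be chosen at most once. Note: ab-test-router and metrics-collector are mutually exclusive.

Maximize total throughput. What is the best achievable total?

1903

Feature-flag-service + feed-ranker + log-shipper + ab-test-router + notification-fanout uses 34 of the 34 GB and totals 1903.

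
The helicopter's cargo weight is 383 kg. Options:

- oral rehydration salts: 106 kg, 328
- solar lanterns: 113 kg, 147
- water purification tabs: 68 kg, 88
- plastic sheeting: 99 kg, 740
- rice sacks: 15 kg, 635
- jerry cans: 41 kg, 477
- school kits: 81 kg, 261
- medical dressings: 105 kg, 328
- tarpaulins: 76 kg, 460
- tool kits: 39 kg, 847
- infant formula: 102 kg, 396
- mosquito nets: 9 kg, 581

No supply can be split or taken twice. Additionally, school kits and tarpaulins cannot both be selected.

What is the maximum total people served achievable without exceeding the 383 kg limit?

4136

Plastic sheeting + rice sacks + jerry cans + tarpaulins + tool kits + infant formula + mosquito nets uses 381 of the 383 kg and totals 4136.
Next best is water purification tabs + plastic sheeting + rice sacks + jerry cans + tarpaulins + tool kits + mosquito nets at 3828 (347 kg) — short by 308.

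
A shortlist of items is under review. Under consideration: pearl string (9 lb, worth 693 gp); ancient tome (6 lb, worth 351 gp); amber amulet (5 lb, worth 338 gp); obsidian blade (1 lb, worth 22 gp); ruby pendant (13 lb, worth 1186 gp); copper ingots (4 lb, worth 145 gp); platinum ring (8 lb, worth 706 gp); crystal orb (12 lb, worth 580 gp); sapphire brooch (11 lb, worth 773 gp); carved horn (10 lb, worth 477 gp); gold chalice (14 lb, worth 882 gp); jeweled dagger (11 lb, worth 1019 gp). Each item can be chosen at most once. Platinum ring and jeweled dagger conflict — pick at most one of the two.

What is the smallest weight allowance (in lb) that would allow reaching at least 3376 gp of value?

Minimise lb subject to total value ≥ 3376.
pearl string + obsidian blade + ruby pendant + platinum ring + sapphire brooch: 3380 value at 42 lb.
Any bundle with less than 42 lb falls short of 3376.

42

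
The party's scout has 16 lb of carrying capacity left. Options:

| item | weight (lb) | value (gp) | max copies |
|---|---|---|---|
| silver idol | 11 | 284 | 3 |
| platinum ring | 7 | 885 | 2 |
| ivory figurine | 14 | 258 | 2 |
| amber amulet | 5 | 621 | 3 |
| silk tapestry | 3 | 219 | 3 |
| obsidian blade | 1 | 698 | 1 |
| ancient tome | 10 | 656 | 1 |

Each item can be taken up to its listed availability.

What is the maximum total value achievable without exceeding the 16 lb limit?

2561

Ranking by ratio (value/lb): obsidian blade 698.00, platinum ring 126.43, amber amulet 124.20.
The ratio heuristic lands on 2×platinum ring + obsidian blade (2468) but leaves 1 lb idle.
The 14 lb tied up in 2×platinum ring is better spent on 3×amber amulet — total rises to 2561 (16 lb).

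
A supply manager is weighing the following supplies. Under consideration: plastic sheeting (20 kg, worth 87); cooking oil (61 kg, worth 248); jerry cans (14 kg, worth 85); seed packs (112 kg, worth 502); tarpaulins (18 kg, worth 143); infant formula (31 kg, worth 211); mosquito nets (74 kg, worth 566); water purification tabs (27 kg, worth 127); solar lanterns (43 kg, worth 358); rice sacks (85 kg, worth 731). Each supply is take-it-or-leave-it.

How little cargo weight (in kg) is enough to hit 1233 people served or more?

159

Minimise kg subject to total people served ≥ 1233.
mosquito nets + rice sacks reaches 1297 using 159 kg.
Any bundle with less than 159 kg falls short of 1233.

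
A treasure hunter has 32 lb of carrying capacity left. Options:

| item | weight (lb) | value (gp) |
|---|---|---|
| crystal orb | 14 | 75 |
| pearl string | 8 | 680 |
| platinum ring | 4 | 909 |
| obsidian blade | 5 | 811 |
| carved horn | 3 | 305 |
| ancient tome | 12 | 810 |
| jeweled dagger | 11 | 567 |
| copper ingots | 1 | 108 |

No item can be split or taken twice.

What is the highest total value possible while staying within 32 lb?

3515

Taking the top-ratio items first gives pearl string + platinum ring + obsidian blade + carved horn + jeweled dagger + copper ingots for 3380 (32 lb).
Dropping jeweled dagger and copper ingots frees 12 lb; slotting in ancient tome (12 lb) lifts the total to 3515 at 32 lb.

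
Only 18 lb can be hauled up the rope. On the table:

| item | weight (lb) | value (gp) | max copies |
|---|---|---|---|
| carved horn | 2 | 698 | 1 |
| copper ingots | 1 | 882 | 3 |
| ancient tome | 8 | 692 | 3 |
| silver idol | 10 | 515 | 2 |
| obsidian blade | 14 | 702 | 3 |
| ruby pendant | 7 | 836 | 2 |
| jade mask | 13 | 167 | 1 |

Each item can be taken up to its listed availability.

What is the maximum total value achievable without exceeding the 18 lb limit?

A density-first pass picks carved horn + 3×copper ingots + ruby pendant — 4180 at 12 lb.
Dropping carved horn frees 2 lb; slotting in ruby pendant (7 lb) lifts the total to 4318 at 17 lb.

4318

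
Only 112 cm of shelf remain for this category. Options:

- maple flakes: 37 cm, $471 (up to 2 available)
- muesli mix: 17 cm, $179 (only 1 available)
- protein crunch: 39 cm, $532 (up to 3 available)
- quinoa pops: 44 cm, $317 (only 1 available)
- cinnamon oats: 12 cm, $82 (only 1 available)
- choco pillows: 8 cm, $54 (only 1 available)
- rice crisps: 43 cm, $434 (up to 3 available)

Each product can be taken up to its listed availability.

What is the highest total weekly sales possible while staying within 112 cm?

1325

Muesli mix + 2×protein crunch + cinnamon oats uses 107 of the 112 cm and totals 1325.
No other feasible combination exceeds 1325.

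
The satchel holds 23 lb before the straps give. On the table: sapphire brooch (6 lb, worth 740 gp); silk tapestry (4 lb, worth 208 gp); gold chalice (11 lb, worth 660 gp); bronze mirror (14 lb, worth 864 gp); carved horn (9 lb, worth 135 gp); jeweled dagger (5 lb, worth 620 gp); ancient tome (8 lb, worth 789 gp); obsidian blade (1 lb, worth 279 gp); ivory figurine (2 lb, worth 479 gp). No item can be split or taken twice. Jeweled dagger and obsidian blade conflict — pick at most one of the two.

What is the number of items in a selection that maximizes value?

4

Best achievable value is 2628.
For example sapphire brooch + jeweled dagger + ancient tome + ivory figurine achieves it, using 21 lb.
All optima have 4 items.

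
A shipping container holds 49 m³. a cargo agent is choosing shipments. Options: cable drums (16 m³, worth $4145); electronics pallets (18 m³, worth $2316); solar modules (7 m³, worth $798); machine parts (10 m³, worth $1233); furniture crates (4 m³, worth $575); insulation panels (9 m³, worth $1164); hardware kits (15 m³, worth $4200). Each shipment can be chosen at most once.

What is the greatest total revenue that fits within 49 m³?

10661

By revenue per m³: hardware kits 280.00, cable drums 259.06, furniture crates 143.75, insulation panels 129.33 lead.
A density-first pass picks cable drums + furniture crates + insulation panels + hardware kits — 10084 at 44 m³.
The 13 m³ tied up in furniture crates and insulation panels is better spent on electronics pallets — total rises to 10661 (49 m³).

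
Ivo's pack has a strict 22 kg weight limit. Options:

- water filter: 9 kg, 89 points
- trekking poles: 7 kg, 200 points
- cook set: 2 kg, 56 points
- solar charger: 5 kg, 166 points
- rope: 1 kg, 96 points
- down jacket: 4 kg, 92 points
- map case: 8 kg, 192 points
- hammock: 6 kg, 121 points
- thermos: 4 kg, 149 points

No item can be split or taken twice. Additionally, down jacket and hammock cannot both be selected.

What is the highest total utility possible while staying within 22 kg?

Taking the top-ratio items first gives trekking poles + cook set + solar charger + rope + thermos for 667 (19 kg).
Replace cook set with down jacket: the trade gains 36 net, giving 703 at 21 kg.
Runner-up solar charger + rope + down jacket + map case + thermos tops out at 695.

703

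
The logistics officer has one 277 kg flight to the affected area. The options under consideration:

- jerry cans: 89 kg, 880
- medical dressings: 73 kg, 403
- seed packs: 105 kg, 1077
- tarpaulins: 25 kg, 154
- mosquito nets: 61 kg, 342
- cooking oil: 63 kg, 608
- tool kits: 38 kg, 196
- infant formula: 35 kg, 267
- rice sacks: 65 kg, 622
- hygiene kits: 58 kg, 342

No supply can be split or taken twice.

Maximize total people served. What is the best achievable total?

2579

The ratio heuristic lands on jerry cans + seed packs + cooking oil (2565) but leaves 20 kg idle.
Replace cooking oil with rice sacks: the trade gains 14 net, giving 2579 at 259 kg.
The spare 18 kg is too small for any remaining supply, and no exchange beats 2579.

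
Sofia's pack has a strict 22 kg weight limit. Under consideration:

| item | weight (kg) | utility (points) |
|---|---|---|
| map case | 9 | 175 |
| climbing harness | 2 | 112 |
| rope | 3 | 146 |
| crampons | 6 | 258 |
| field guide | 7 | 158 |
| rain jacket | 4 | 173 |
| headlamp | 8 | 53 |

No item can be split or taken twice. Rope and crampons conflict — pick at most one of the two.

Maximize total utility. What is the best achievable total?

718

Ranking by ratio (utility/kg): climbing harness 56.00, rope 48.67, rain jacket 43.25.
Taking map case + climbing harness + crampons + rain jacket: 21 kg used, 718 in utility.
Every other selection either busts 22 kg or breaks a pairing rule or fails to beat 718.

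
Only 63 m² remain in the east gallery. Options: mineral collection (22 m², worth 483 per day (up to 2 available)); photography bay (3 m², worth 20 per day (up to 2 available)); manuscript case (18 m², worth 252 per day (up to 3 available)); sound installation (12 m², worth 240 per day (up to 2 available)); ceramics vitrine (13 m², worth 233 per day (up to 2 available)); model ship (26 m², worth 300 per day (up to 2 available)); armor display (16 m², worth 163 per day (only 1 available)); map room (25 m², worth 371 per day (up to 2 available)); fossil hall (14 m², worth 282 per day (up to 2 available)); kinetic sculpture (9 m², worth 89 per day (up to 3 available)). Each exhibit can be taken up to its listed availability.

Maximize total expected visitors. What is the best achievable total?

1287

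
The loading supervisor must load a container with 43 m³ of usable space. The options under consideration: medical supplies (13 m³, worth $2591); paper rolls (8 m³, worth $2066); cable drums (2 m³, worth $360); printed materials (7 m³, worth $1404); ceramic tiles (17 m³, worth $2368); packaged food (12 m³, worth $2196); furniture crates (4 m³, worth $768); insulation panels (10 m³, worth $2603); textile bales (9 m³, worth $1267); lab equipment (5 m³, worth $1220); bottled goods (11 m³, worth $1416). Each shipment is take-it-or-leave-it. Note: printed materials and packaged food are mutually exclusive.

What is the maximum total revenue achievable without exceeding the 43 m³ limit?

Ranking by ratio (revenue/m³): insulation panels 260.30, paper rolls 258.25, lab equipment 244.00, printed materials 200.57.
Best packing: medical supplies + paper rolls + printed materials + insulation panels + lab equipment — 43 m³, 9884 total.
Next best is medical supplies + paper rolls + cable drums + furniture crates + insulation panels + lab equipment at 9608 (42 m³) — short by 276.

9884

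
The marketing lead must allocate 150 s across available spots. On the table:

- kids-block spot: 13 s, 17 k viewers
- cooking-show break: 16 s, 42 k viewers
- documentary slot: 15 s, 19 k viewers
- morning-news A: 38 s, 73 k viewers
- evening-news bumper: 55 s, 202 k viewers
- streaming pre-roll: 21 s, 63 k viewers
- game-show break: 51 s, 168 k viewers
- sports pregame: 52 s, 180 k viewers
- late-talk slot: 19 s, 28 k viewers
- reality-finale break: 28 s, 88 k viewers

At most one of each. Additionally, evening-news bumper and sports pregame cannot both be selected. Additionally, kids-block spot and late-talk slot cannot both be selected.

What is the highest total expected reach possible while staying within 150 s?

Taking cooking-show break + evening-news bumper + game-show break + reality-finale break: 150 s used, 500 in expected reach.

500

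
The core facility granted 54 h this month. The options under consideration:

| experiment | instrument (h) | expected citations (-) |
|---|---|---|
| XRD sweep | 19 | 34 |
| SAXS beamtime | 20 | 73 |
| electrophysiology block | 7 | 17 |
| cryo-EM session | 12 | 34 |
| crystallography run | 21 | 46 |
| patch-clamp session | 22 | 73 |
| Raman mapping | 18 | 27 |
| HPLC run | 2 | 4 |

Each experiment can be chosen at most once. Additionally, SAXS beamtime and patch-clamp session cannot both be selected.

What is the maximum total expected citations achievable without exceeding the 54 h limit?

153

Taking SAXS beamtime + cryo-EM session + crystallography run: 53 h used, 153 in expected citations.
Next best is XRD sweep + SAXS beamtime + cryo-EM session + HPLC run at 145 (53 h) — short by 8.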